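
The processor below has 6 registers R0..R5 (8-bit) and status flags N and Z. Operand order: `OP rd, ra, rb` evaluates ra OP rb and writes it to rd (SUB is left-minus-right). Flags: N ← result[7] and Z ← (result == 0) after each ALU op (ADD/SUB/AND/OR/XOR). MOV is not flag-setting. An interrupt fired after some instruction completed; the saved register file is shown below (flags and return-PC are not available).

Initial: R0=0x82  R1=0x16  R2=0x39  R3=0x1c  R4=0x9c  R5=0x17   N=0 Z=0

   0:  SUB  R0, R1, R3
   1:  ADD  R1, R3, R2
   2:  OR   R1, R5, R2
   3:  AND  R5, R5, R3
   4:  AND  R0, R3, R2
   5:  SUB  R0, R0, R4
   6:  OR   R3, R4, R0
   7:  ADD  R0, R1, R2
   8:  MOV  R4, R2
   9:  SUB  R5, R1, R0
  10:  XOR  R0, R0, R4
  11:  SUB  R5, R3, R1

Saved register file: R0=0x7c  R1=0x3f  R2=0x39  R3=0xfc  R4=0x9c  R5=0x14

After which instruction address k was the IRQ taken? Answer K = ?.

K = 6

after  0: R0=0xfa R1=0x16 R2=0x39 R3=0x1c R4=0x9c R5=0x17  N=1 Z=0
after  1: R0=0xfa R1=0x55 R2=0x39 R3=0x1c R4=0x9c R5=0x17  N=0 Z=0
after  2: R0=0xfa R1=0x3f R2=0x39 R3=0x1c R4=0x9c R5=0x17  N=0 Z=0
after  3: R0=0xfa R1=0x3f R2=0x39 R3=0x1c R4=0x9c R5=0x14  N=0 Z=0
after  4: R0=0x18 R1=0x3f R2=0x39 R3=0x1c R4=0x9c R5=0x14  N=0 Z=0
after  5: R0=0x7c R1=0x3f R2=0x39 R3=0x1c R4=0x9c R5=0x14  N=0 Z=0
after  6: R0=0x7c R1=0x3f R2=0x39 R3=0xfc R4=0x9c R5=0x14  N=1 Z=0
-- IRQ taken; context saved, return-PC = 7 --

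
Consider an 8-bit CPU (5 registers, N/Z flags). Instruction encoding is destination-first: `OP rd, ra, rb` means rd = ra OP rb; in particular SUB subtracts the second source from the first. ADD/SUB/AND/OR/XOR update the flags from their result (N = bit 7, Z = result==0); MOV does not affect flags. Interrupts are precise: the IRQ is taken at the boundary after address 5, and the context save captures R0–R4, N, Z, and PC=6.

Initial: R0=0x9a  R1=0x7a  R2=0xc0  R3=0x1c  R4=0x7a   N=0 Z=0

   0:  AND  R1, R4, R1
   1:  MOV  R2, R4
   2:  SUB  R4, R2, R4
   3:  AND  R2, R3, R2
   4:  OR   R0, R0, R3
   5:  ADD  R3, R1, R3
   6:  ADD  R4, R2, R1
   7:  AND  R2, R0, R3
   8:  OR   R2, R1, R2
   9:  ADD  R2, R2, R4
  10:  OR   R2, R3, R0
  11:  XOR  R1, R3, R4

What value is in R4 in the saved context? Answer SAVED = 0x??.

after  0: R0=0x9a R1=0x7a R2=0xc0 R3=0x1c R4=0x7a  N=0 Z=0
after  1: R0=0x9a R1=0x7a R2=0x7a R3=0x1c R4=0x7a  N=0 Z=0
after  2: R0=0x9a R1=0x7a R2=0x7a R3=0x1c R4=0x00  N=0 Z=1
after  3: R0=0x9a R1=0x7a R2=0x18 R3=0x1c R4=0x00  N=0 Z=0
after  4: R0=0x9e R1=0x7a R2=0x18 R3=0x1c R4=0x00  N=1 Z=0
after  5: R0=0x9e R1=0x7a R2=0x18 R3=0x96 R4=0x00  N=1 Z=0
-- IRQ taken; context saved, return-PC = 6 --

SAVED = 0x00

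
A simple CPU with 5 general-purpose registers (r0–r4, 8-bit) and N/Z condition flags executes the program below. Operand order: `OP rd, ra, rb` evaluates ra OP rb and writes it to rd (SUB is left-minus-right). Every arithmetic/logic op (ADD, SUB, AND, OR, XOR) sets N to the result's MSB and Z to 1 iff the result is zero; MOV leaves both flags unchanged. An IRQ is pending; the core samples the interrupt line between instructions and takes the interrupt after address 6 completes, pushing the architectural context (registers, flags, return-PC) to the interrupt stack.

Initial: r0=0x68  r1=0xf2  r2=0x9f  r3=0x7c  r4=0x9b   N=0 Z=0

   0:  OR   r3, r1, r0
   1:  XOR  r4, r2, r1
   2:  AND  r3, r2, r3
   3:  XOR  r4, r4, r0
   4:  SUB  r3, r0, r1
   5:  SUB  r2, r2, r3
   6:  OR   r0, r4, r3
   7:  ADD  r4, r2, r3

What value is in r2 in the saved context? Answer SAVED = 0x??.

SAVED = 0x29

after  0: r0=0x68 r1=0xf2 r2=0x9f r3=0xfa r4=0x9b  N=1 Z=0
after  1: r0=0x68 r1=0xf2 r2=0x9f r3=0xfa r4=0x6d  N=0 Z=0
after  2: r0=0x68 r1=0xf2 r2=0x9f r3=0x9a r4=0x6d  N=1 Z=0
after  3: r0=0x68 r1=0xf2 r2=0x9f r3=0x9a r4=0x05  N=0 Z=0
after  4: r0=0x68 r1=0xf2 r2=0x9f r3=0x76 r4=0x05  N=0 Z=0
after  5: r0=0x68 r1=0xf2 r2=0x29 r3=0x76 r4=0x05  N=0 Z=0
after  6: r0=0x77 r1=0xf2 r2=0x29 r3=0x76 r4=0x05  N=0 Z=0
-- IRQ taken; context saved, return-PC = 7 --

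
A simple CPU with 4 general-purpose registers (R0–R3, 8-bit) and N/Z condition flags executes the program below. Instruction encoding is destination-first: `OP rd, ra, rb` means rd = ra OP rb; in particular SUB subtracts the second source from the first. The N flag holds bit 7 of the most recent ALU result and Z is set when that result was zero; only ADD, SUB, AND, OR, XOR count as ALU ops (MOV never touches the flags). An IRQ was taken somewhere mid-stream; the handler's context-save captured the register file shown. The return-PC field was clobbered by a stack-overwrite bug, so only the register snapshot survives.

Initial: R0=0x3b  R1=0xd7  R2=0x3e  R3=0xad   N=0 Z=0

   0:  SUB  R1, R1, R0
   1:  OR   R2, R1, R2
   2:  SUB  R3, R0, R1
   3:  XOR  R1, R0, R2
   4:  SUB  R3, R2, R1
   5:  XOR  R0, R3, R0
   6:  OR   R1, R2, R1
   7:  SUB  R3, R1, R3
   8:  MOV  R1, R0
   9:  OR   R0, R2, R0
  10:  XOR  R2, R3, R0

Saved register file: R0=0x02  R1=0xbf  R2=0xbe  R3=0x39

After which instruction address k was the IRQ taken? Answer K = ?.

K = 6

after  0: R0=0x3b R1=0x9c R2=0x3e R3=0xad  N=1 Z=0
after  1: R0=0x3b R1=0x9c R2=0xbe R3=0xad  N=1 Z=0
after  2: R0=0x3b R1=0x9c R2=0xbe R3=0x9f  N=1 Z=0
after  3: R0=0x3b R1=0x85 R2=0xbe R3=0x9f  N=1 Z=0
after  4: R0=0x3b R1=0x85 R2=0xbe R3=0x39  N=0 Z=0
after  5: R0=0x02 R1=0x85 R2=0xbe R3=0x39  N=0 Z=0
after  6: R0=0x02 R1=0xbf R2=0xbe R3=0x39  N=1 Z=0
-- IRQ taken; context saved, return-PC = 7 --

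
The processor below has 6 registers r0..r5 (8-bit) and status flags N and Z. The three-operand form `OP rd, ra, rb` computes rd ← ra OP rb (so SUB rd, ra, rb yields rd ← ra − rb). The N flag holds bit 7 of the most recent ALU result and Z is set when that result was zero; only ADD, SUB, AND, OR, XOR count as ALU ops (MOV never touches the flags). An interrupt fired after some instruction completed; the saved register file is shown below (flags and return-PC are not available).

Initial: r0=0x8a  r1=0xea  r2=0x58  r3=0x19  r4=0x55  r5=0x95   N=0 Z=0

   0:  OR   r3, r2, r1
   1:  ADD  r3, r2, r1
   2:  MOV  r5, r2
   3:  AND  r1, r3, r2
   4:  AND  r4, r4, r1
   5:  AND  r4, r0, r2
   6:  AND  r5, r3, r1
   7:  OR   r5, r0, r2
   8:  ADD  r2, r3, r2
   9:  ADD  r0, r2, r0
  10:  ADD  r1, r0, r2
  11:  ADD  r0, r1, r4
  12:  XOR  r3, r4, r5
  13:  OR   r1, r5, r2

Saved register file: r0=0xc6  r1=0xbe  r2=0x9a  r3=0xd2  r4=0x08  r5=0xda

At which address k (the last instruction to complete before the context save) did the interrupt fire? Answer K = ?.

after  0: r0=0x8a r1=0xea r2=0x58 r3=0xfa r4=0x55 r5=0x95  N=1 Z=0
after  1: r0=0x8a r1=0xea r2=0x58 r3=0x42 r4=0x55 r5=0x95  N=0 Z=0
after  2: r0=0x8a r1=0xea r2=0x58 r3=0x42 r4=0x55 r5=0x58  N=0 Z=0
after  3: r0=0x8a r1=0x40 r2=0x58 r3=0x42 r4=0x55 r5=0x58  N=0 Z=0
after  4: r0=0x8a r1=0x40 r2=0x58 r3=0x42 r4=0x40 r5=0x58  N=0 Z=0
after  5: r0=0x8a r1=0x40 r2=0x58 r3=0x42 r4=0x08 r5=0x58  N=0 Z=0
after  6: r0=0x8a r1=0x40 r2=0x58 r3=0x42 r4=0x08 r5=0x40  N=0 Z=0
after  7: r0=0x8a r1=0x40 r2=0x58 r3=0x42 r4=0x08 r5=0xda  N=1 Z=0
after  8: r0=0x8a r1=0x40 r2=0x9a r3=0x42 r4=0x08 r5=0xda  N=1 Z=0
after  9: r0=0x24 r1=0x40 r2=0x9a r3=0x42 r4=0x08 r5=0xda  N=0 Z=0
after 10: r0=0x24 r1=0xbe r2=0x9a r3=0x42 r4=0x08 r5=0xda  N=1 Z=0
after 11: r0=0xc6 r1=0xbe r2=0x9a r3=0x42 r4=0x08 r5=0xda  N=1 Z=0
after 12: r0=0xc6 r1=0xbe r2=0x9a r3=0xd2 r4=0x08 r5=0xda  N=1 Z=0
-- IRQ taken; context saved, return-PC = 13 --

K = 12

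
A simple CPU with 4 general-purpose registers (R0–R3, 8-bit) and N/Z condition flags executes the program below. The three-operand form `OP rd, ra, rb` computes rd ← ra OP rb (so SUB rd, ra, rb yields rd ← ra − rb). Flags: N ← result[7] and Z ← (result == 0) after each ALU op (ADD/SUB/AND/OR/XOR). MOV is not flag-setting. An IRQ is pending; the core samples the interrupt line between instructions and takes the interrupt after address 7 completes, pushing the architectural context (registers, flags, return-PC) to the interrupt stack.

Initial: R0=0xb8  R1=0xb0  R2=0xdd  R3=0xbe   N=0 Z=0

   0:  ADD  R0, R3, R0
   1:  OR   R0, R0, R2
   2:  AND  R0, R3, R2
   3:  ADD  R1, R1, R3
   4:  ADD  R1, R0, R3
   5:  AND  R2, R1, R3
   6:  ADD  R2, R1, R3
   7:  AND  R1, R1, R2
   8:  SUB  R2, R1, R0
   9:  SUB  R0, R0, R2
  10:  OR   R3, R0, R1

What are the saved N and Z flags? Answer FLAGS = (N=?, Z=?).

after  0: R0=0x76 R1=0xb0 R2=0xdd R3=0xbe  N=0 Z=0
after  1: R0=0xff R1=0xb0 R2=0xdd R3=0xbe  N=1 Z=0
after  2: R0=0x9c R1=0xb0 R2=0xdd R3=0xbe  N=1 Z=0
after  3: R0=0x9c R1=0x6e R2=0xdd R3=0xbe  N=0 Z=0
after  4: R0=0x9c R1=0x5a R2=0xdd R3=0xbe  N=0 Z=0
after  5: R0=0x9c R1=0x5a R2=0x1a R3=0xbe  N=0 Z=0
after  6: R0=0x9c R1=0x5a R2=0x18 R3=0xbe  N=0 Z=0
after  7: R0=0x9c R1=0x18 R2=0x18 R3=0xbe  N=0 Z=0
-- IRQ taken; context saved, return-PC = 8 --

FLAGS = (N=0, Z=0)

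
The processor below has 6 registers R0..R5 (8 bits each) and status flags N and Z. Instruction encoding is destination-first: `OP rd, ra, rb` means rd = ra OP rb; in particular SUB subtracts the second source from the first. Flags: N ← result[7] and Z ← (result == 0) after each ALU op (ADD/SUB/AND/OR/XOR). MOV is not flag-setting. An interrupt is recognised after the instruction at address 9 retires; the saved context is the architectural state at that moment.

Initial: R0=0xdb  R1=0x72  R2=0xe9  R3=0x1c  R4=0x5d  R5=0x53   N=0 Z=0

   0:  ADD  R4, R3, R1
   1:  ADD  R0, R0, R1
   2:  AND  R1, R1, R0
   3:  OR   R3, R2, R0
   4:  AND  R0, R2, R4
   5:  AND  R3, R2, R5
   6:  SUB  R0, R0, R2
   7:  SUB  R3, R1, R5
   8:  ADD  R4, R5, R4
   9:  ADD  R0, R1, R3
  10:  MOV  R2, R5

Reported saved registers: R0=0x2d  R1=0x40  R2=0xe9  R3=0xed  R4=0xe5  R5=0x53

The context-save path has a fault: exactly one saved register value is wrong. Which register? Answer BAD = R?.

BAD = R4

after  0: R0=0xdb R1=0x72 R2=0xe9 R3=0x1c R4=0x8e R5=0x53  N=1 Z=0
after  1: R0=0x4d R1=0x72 R2=0xe9 R3=0x1c R4=0x8e R5=0x53  N=0 Z=0
after  2: R0=0x4d R1=0x40 R2=0xe9 R3=0x1c R4=0x8e R5=0x53  N=0 Z=0
after  3: R0=0x4d R1=0x40 R2=0xe9 R3=0xed R4=0x8e R5=0x53  N=1 Z=0
after  4: R0=0x88 R1=0x40 R2=0xe9 R3=0xed R4=0x8e R5=0x53  N=1 Z=0
after  5: R0=0x88 R1=0x40 R2=0xe9 R3=0x41 R4=0x8e R5=0x53  N=0 Z=0
after  6: R0=0x9f R1=0x40 R2=0xe9 R3=0x41 R4=0x8e R5=0x53  N=1 Z=0
after  7: R0=0x9f R1=0x40 R2=0xe9 R3=0xed R4=0x8e R5=0x53  N=1 Z=0
after  8: R0=0x9f R1=0x40 R2=0xe9 R3=0xed R4=0xe1 R5=0x53  N=1 Z=0
after  9: R0=0x2d R1=0x40 R2=0xe9 R3=0xed R4=0xe1 R5=0x53  N=0 Z=0
-- IRQ taken; context saved, return-PC = 10 --
mismatch: R4: reported 0xe5 vs actual 0xe1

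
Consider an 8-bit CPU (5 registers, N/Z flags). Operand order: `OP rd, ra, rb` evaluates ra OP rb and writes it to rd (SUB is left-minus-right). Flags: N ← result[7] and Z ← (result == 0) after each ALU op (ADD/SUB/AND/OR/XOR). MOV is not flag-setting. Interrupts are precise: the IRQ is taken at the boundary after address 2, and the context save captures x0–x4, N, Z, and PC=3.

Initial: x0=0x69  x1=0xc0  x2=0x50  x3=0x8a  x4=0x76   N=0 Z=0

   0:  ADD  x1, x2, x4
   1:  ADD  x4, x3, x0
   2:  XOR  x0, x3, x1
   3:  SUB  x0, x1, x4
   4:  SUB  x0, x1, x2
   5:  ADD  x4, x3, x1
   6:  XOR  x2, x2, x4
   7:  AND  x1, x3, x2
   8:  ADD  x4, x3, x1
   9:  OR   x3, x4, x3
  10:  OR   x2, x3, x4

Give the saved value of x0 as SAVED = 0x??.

after  0: x0=0x69 x1=0xc6 x2=0x50 x3=0x8a x4=0x76  N=1 Z=0
after  1: x0=0x69 x1=0xc6 x2=0x50 x3=0x8a x4=0xf3  N=1 Z=0
after  2: x0=0x4c x1=0xc6 x2=0x50 x3=0x8a x4=0xf3  N=0 Z=0
-- IRQ taken; context saved, return-PC = 3 --

SAVED = 0x4c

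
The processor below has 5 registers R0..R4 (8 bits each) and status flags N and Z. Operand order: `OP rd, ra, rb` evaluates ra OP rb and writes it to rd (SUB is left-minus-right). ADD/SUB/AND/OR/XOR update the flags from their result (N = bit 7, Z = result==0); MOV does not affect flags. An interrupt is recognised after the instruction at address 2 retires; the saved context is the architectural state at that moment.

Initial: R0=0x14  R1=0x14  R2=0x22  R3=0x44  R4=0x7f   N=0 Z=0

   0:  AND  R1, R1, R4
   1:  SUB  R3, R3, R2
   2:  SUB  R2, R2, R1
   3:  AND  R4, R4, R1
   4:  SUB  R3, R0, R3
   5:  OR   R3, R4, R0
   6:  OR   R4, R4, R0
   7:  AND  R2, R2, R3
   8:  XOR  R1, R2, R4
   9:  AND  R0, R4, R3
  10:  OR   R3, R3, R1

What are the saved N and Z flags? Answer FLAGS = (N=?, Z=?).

FLAGS = (N=0, Z=0)

after  0: R0=0x14 R1=0x14 R2=0x22 R3=0x44 R4=0x7f  N=0 Z=0
after  1: R0=0x14 R1=0x14 R2=0x22 R3=0x22 R4=0x7f  N=0 Z=0
after  2: R0=0x14 R1=0x14 R2=0x0e R3=0x22 R4=0x7f  N=0 Z=0
-- IRQ taken; context saved, return-PC = 3 --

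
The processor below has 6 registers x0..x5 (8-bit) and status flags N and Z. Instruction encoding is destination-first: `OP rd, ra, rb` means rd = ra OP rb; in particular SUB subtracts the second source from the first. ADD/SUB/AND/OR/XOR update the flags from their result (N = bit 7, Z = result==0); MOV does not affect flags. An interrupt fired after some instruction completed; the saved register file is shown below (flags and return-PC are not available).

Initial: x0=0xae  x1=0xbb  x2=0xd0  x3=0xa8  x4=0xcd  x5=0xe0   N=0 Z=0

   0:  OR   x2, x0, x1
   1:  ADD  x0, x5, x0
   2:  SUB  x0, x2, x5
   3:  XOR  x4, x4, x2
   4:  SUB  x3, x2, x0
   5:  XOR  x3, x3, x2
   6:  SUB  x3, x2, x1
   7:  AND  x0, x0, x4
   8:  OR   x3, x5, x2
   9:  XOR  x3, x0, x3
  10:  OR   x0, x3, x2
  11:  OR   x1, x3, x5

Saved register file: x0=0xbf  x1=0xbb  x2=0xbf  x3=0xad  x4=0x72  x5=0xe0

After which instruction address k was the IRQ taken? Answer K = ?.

K = 10

after  0: x0=0xae x1=0xbb x2=0xbf x3=0xa8 x4=0xcd x5=0xe0  N=1 Z=0
after  1: x0=0x8e x1=0xbb x2=0xbf x3=0xa8 x4=0xcd x5=0xe0  N=1 Z=0
after  2: x0=0xdf x1=0xbb x2=0xbf x3=0xa8 x4=0xcd x5=0xe0  N=1 Z=0
after  3: x0=0xdf x1=0xbb x2=0xbf x3=0xa8 x4=0x72 x5=0xe0  N=0 Z=0
after  4: x0=0xdf x1=0xbb x2=0xbf x3=0xe0 x4=0x72 x5=0xe0  N=1 Z=0
after  5: x0=0xdf x1=0xbb x2=0xbf x3=0x5f x4=0x72 x5=0xe0  N=0 Z=0
after  6: x0=0xdf x1=0xbb x2=0xbf x3=0x04 x4=0x72 x5=0xe0  N=0 Z=0
after  7: x0=0x52 x1=0xbb x2=0xbf x3=0x04 x4=0x72 x5=0xe0  N=0 Z=0
after  8: x0=0x52 x1=0xbb x2=0xbf x3=0xff x4=0x72 x5=0xe0  N=1 Z=0
after  9: x0=0x52 x1=0xbb x2=0xbf x3=0xad x4=0x72 x5=0xe0  N=1 Z=0
after 10: x0=0xbf x1=0xbb x2=0xbf x3=0xad x4=0x72 x5=0xe0  N=1 Z=0
-- IRQ taken; context saved, return-PC = 11 --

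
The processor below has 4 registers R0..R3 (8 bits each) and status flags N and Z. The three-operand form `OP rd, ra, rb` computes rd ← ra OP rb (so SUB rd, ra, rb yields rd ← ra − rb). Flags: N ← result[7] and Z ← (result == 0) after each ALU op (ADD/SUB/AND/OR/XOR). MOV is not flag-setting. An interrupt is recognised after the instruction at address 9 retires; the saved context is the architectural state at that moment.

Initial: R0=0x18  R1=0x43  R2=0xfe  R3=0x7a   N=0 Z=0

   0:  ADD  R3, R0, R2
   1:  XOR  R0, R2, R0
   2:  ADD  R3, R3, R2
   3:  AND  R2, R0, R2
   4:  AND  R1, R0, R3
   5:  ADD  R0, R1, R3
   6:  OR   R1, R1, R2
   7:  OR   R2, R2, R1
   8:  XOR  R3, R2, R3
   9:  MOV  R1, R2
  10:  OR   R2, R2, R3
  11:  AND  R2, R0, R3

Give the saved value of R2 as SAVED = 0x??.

SAVED = 0xe6

after  0: R0=0x18 R1=0x43 R2=0xfe R3=0x16  N=0 Z=0
after  1: R0=0xe6 R1=0x43 R2=0xfe R3=0x16  N=1 Z=0
after  2: R0=0xe6 R1=0x43 R2=0xfe R3=0x14  N=0 Z=0
after  3: R0=0xe6 R1=0x43 R2=0xe6 R3=0x14  N=1 Z=0
after  4: R0=0xe6 R1=0x04 R2=0xe6 R3=0x14  N=0 Z=0
after  5: R0=0x18 R1=0x04 R2=0xe6 R3=0x14  N=0 Z=0
after  6: R0=0x18 R1=0xe6 R2=0xe6 R3=0x14  N=1 Z=0
after  7: R0=0x18 R1=0xe6 R2=0xe6 R3=0x14  N=1 Z=0
after  8: R0=0x18 R1=0xe6 R2=0xe6 R3=0xf2  N=1 Z=0
after  9: R0=0x18 R1=0xe6 R2=0xe6 R3=0xf2  N=1 Z=0
-- IRQ taken; context saved, return-PC = 10 --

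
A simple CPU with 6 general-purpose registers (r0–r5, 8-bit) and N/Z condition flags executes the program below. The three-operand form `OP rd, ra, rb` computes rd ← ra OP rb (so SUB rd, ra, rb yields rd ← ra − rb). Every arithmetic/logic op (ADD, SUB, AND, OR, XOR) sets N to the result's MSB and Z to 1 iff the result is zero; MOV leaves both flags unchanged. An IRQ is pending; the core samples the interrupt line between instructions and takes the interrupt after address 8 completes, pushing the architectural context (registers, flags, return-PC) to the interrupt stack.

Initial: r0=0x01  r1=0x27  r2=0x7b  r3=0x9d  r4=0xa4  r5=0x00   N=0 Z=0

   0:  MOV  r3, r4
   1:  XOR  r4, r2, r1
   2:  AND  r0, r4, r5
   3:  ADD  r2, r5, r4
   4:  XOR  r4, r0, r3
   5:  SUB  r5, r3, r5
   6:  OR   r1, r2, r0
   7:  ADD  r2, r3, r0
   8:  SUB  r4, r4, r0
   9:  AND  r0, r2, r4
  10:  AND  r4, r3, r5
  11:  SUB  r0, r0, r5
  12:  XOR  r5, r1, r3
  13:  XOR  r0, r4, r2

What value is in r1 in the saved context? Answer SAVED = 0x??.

SAVED = 0x5c

after  0: r0=0x01 r1=0x27 r2=0x7b r3=0xa4 r4=0xa4 r5=0x00  N=0 Z=0
after  1: r0=0x01 r1=0x27 r2=0x7b r3=0xa4 r4=0x5c r5=0x00  N=0 Z=0
after  2: r0=0x00 r1=0x27 r2=0x7b r3=0xa4 r4=0x5c r5=0x00  N=0 Z=1
after  3: r0=0x00 r1=0x27 r2=0x5c r3=0xa4 r4=0x5c r5=0x00  N=0 Z=0
after  4: r0=0x00 r1=0x27 r2=0x5c r3=0xa4 r4=0xa4 r5=0x00  N=1 Z=0
after  5: r0=0x00 r1=0x27 r2=0x5c r3=0xa4 r4=0xa4 r5=0xa4  N=1 Z=0
after  6: r0=0x00 r1=0x5c r2=0x5c r3=0xa4 r4=0xa4 r5=0xa4  N=0 Z=0
after  7: r0=0x00 r1=0x5c r2=0xa4 r3=0xa4 r4=0xa4 r5=0xa4  N=1 Z=0
after  8: r0=0x00 r1=0x5c r2=0xa4 r3=0xa4 r4=0xa4 r5=0xa4  N=1 Z=0
-- IRQ taken; context saved, return-PC = 9 --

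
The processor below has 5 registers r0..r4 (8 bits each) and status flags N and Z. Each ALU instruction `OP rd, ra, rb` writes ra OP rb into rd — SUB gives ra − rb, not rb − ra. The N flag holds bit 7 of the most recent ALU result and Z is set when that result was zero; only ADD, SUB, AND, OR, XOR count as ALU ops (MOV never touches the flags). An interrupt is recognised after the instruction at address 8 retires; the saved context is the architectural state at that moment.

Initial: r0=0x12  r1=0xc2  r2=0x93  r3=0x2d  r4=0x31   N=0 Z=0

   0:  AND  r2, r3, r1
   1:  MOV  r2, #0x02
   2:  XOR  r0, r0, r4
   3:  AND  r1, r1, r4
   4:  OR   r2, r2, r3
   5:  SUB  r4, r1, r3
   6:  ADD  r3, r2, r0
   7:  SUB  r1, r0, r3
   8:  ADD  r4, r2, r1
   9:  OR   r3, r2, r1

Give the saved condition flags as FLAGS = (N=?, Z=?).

after  0: r0=0x12 r1=0xc2 r2=0x00 r3=0x2d r4=0x31  N=0 Z=1
after  1: r0=0x12 r1=0xc2 r2=0x02 r3=0x2d r4=0x31  N=0 Z=1
after  2: r0=0x23 r1=0xc2 r2=0x02 r3=0x2d r4=0x31  N=0 Z=0
after  3: r0=0x23 r1=0x00 r2=0x02 r3=0x2d r4=0x31  N=0 Z=1
after  4: r0=0x23 r1=0x00 r2=0x2f r3=0x2d r4=0x31  N=0 Z=0
after  5: r0=0x23 r1=0x00 r2=0x2f r3=0x2d r4=0xd3  N=1 Z=0
after  6: r0=0x23 r1=0x00 r2=0x2f r3=0x52 r4=0xd3  N=0 Z=0
after  7: r0=0x23 r1=0xd1 r2=0x2f r3=0x52 r4=0xd3  N=1 Z=0
after  8: r0=0x23 r1=0xd1 r2=0x2f r3=0x52 r4=0x00  N=0 Z=1
-- IRQ taken; context saved, return-PC = 9 --

FLAGS = (N=0, Z=1)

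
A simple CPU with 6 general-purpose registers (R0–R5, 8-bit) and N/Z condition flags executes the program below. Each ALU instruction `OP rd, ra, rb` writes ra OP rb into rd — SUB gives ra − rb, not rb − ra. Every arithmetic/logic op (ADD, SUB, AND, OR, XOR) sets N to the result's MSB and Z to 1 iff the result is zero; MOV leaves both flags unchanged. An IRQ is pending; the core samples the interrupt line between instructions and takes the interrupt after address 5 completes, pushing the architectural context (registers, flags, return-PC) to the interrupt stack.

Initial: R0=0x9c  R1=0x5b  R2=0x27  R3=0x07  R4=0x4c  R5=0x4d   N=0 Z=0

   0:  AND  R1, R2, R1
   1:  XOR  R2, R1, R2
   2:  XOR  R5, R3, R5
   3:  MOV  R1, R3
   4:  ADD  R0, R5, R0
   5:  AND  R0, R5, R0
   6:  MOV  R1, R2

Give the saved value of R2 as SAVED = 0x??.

SAVED = 0x24

after  0: R0=0x9c R1=0x03 R2=0x27 R3=0x07 R4=0x4c R5=0x4d  N=0 Z=0
after  1: R0=0x9c R1=0x03 R2=0x24 R3=0x07 R4=0x4c R5=0x4d  N=0 Z=0
after  2: R0=0x9c R1=0x03 R2=0x24 R3=0x07 R4=0x4c R5=0x4a  N=0 Z=0
after  3: R0=0x9c R1=0x07 R2=0x24 R3=0x07 R4=0x4c R5=0x4a  N=0 Z=0
after  4: R0=0xe6 R1=0x07 R2=0x24 R3=0x07 R4=0x4c R5=0x4a  N=1 Z=0
after  5: R0=0x42 R1=0x07 R2=0x24 R3=0x07 R4=0x4c R5=0x4a  N=0 Z=0
-- IRQ taken; context saved, return-PC = 6 --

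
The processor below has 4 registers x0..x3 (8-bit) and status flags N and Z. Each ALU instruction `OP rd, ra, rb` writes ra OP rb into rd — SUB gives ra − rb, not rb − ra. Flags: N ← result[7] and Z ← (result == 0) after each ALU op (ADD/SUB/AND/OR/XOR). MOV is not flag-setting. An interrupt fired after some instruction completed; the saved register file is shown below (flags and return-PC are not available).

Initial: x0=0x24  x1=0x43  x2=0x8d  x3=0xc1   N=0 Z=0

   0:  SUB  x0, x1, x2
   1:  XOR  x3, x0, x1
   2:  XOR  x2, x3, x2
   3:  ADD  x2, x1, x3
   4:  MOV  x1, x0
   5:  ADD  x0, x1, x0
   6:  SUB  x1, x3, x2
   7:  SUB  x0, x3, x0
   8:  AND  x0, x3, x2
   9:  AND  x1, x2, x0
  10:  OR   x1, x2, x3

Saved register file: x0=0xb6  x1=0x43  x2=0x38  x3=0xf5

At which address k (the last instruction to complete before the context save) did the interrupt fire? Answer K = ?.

K = 3

after  0: x0=0xb6 x1=0x43 x2=0x8d x3=0xc1  N=1 Z=0
after  1: x0=0xb6 x1=0x43 x2=0x8d x3=0xf5  N=1 Z=0
after  2: x0=0xb6 x1=0x43 x2=0x78 x3=0xf5  N=0 Z=0
after  3: x0=0xb6 x1=0x43 x2=0x38 x3=0xf5  N=0 Z=0
-- IRQ taken; context saved, return-PC = 4 --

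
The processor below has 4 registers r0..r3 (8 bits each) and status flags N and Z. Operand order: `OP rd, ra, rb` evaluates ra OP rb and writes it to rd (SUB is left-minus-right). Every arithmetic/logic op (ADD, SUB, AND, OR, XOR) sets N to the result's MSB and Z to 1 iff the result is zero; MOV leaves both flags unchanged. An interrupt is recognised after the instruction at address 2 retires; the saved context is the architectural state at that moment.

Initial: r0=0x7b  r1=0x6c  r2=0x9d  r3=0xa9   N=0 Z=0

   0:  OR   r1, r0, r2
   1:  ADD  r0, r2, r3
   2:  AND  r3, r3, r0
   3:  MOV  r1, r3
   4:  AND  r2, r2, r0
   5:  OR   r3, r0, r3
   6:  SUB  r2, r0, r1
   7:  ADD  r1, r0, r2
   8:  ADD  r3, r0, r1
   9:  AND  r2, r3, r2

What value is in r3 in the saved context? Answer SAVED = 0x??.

SAVED = 0x00

after  0: r0=0x7b r1=0xff r2=0x9d r3=0xa9  N=1 Z=0
after  1: r0=0x46 r1=0xff r2=0x9d r3=0xa9  N=0 Z=0
after  2: r0=0x46 r1=0xff r2=0x9d r3=0x00  N=0 Z=1
-- IRQ taken; context saved, return-PC = 3 --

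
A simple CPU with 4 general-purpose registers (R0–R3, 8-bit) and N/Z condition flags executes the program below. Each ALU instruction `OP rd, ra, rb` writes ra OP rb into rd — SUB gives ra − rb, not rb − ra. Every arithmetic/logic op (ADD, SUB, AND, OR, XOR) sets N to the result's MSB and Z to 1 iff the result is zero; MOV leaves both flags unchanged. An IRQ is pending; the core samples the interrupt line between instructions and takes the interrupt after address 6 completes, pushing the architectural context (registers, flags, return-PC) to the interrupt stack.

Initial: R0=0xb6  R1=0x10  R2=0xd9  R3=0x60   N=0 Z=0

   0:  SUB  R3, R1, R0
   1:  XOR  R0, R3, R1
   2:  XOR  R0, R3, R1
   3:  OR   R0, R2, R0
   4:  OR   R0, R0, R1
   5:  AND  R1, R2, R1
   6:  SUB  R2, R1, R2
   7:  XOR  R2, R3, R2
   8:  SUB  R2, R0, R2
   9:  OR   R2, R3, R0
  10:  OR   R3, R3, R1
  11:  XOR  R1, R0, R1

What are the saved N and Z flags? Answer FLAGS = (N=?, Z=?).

FLAGS = (N=0, Z=0)

after  0: R0=0xb6 R1=0x10 R2=0xd9 R3=0x5a  N=0 Z=0
after  1: R0=0x4a R1=0x10 R2=0xd9 R3=0x5a  N=0 Z=0
after  2: R0=0x4a R1=0x10 R2=0xd9 R3=0x5a  N=0 Z=0
after  3: R0=0xdb R1=0x10 R2=0xd9 R3=0x5a  N=1 Z=0
after  4: R0=0xdb R1=0x10 R2=0xd9 R3=0x5a  N=1 Z=0
after  5: R0=0xdb R1=0x10 R2=0xd9 R3=0x5a  N=0 Z=0
after  6: R0=0xdb R1=0x10 R2=0x37 R3=0x5a  N=0 Z=0
-- IRQ taken; context saved, return-PC = 7 --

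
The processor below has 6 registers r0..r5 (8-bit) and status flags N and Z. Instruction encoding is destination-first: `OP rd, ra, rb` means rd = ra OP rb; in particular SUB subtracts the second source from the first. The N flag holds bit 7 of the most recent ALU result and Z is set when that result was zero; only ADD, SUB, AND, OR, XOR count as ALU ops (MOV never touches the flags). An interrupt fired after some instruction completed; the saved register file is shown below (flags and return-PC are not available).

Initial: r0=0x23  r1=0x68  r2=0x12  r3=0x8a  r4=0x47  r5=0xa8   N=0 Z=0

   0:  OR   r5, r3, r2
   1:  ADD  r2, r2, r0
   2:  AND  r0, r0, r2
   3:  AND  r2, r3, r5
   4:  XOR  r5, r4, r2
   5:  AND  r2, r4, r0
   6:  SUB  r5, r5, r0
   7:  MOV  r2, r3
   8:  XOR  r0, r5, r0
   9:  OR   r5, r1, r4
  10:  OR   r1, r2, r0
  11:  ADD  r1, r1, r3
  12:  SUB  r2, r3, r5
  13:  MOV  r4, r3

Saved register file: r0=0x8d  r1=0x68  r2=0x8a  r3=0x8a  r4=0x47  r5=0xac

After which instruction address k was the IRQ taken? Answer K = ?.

after  0: r0=0x23 r1=0x68 r2=0x12 r3=0x8a r4=0x47 r5=0x9a  N=1 Z=0
after  1: r0=0x23 r1=0x68 r2=0x35 r3=0x8a r4=0x47 r5=0x9a  N=0 Z=0
after  2: r0=0x21 r1=0x68 r2=0x35 r3=0x8a r4=0x47 r5=0x9a  N=0 Z=0
after  3: r0=0x21 r1=0x68 r2=0x8a r3=0x8a r4=0x47 r5=0x9a  N=1 Z=0
after  4: r0=0x21 r1=0x68 r2=0x8a r3=0x8a r4=0x47 r5=0xcd  N=1 Z=0
after  5: r0=0x21 r1=0x68 r2=0x01 r3=0x8a r4=0x47 r5=0xcd  N=0 Z=0
after  6: r0=0x21 r1=0x68 r2=0x01 r3=0x8a r4=0x47 r5=0xac  N=1 Z=0
after  7: r0=0x21 r1=0x68 r2=0x8a r3=0x8a r4=0x47 r5=0xac  N=1 Z=0
after  8: r0=0x8d r1=0x68 r2=0x8a r3=0x8a r4=0x47 r5=0xac  N=1 Z=0
-- IRQ taken; context saved, return-PC = 9 --

K = 8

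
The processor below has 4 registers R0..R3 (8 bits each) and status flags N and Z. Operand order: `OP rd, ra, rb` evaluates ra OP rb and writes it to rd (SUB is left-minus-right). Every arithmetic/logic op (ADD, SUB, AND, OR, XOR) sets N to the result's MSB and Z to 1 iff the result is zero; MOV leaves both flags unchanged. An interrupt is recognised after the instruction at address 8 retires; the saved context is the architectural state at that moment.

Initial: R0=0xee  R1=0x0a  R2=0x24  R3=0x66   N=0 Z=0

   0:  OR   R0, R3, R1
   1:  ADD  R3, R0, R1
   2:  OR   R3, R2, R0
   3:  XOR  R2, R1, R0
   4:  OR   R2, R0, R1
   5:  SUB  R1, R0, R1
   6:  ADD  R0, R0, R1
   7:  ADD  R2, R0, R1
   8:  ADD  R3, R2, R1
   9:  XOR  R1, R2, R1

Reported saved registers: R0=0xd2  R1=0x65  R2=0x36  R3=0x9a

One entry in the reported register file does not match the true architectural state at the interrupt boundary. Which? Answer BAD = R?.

after  0: R0=0x6e R1=0x0a R2=0x24 R3=0x66  N=0 Z=0
after  1: R0=0x6e R1=0x0a R2=0x24 R3=0x78  N=0 Z=0
after  2: R0=0x6e R1=0x0a R2=0x24 R3=0x6e  N=0 Z=0
after  3: R0=0x6e R1=0x0a R2=0x64 R3=0x6e  N=0 Z=0
after  4: R0=0x6e R1=0x0a R2=0x6e R3=0x6e  N=0 Z=0
after  5: R0=0x6e R1=0x64 R2=0x6e R3=0x6e  N=0 Z=0
after  6: R0=0xd2 R1=0x64 R2=0x6e R3=0x6e  N=1 Z=0
after  7: R0=0xd2 R1=0x64 R2=0x36 R3=0x6e  N=0 Z=0
after  8: R0=0xd2 R1=0x64 R2=0x36 R3=0x9a  N=1 Z=0
-- IRQ taken; context saved, return-PC = 9 --
mismatch: R1: reported 0x65 vs actual 0x64

BAD = R1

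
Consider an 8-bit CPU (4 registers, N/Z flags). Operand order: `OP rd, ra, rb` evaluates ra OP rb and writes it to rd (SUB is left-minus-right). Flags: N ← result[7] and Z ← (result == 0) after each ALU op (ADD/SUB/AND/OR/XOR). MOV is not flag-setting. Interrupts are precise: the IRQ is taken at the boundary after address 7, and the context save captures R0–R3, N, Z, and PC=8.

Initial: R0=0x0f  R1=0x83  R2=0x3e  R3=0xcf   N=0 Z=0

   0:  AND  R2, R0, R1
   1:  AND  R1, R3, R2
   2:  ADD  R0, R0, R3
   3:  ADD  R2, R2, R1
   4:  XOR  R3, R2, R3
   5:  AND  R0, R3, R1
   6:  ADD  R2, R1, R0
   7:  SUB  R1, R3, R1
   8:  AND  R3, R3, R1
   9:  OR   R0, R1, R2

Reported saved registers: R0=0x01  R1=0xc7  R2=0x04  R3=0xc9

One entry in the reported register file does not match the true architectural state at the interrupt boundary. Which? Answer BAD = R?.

BAD = R1

after  0: R0=0x0f R1=0x83 R2=0x03 R3=0xcf  N=0 Z=0
after  1: R0=0x0f R1=0x03 R2=0x03 R3=0xcf  N=0 Z=0
after  2: R0=0xde R1=0x03 R2=0x03 R3=0xcf  N=1 Z=0
after  3: R0=0xde R1=0x03 R2=0x06 R3=0xcf  N=0 Z=0
after  4: R0=0xde R1=0x03 R2=0x06 R3=0xc9  N=1 Z=0
after  5: R0=0x01 R1=0x03 R2=0x06 R3=0xc9  N=0 Z=0
after  6: R0=0x01 R1=0x03 R2=0x04 R3=0xc9  N=0 Z=0
after  7: R0=0x01 R1=0xc6 R2=0x04 R3=0xc9  N=1 Z=0
-- IRQ taken; context saved, return-PC = 8 --
mismatch: R1: reported 0xc7 vs actual 0xc6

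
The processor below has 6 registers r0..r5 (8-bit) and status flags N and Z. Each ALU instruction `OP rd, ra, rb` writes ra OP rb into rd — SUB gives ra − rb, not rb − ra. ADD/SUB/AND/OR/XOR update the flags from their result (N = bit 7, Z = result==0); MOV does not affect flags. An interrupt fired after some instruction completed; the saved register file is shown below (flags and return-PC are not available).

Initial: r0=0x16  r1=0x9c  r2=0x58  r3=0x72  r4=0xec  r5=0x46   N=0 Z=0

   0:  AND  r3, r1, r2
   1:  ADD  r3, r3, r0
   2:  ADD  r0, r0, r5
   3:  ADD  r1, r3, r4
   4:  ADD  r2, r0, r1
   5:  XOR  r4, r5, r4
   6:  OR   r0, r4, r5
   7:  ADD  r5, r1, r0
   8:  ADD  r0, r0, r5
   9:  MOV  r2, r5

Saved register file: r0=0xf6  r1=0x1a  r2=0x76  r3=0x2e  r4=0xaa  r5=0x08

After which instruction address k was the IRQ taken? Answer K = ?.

K = 8

after  0: r0=0x16 r1=0x9c r2=0x58 r3=0x18 r4=0xec r5=0x46  N=0 Z=0
after  1: r0=0x16 r1=0x9c r2=0x58 r3=0x2e r4=0xec r5=0x46  N=0 Z=0
after  2: r0=0x5c r1=0x9c r2=0x58 r3=0x2e r4=0xec r5=0x46  N=0 Z=0
after  3: r0=0x5c r1=0x1a r2=0x58 r3=0x2e r4=0xec r5=0x46  N=0 Z=0
after  4: r0=0x5c r1=0x1a r2=0x76 r3=0x2e r4=0xec r5=0x46  N=0 Z=0
after  5: r0=0x5c r1=0x1a r2=0x76 r3=0x2e r4=0xaa r5=0x46  N=1 Z=0
after  6: r0=0xee r1=0x1a r2=0x76 r3=0x2e r4=0xaa r5=0x46  N=1 Z=0
after  7: r0=0xee r1=0x1a r2=0x76 r3=0x2e r4=0xaa r5=0x08  N=0 Z=0
after  8: r0=0xf6 r1=0x1a r2=0x76 r3=0x2e r4=0xaa r5=0x08  N=1 Z=0
-- IRQ taken; context saved, return-PC = 9 --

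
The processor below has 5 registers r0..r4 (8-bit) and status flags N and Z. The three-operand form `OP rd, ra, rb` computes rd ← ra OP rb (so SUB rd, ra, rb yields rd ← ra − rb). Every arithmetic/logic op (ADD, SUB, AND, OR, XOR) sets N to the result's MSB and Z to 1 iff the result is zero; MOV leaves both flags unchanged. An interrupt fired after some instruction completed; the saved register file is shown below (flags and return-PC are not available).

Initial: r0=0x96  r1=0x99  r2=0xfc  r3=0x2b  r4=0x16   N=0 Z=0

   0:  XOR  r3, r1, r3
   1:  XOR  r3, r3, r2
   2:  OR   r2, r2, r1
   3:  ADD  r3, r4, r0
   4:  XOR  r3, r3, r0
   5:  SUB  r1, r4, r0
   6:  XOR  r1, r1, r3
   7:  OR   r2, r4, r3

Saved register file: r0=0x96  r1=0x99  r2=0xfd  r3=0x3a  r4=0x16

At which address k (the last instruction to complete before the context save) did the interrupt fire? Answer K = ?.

after  0: r0=0x96 r1=0x99 r2=0xfc r3=0xb2 r4=0x16  N=1 Z=0
after  1: r0=0x96 r1=0x99 r2=0xfc r3=0x4e r4=0x16  N=0 Z=0
after  2: r0=0x96 r1=0x99 r2=0xfd r3=0x4e r4=0x16  N=1 Z=0
after  3: r0=0x96 r1=0x99 r2=0xfd r3=0xac r4=0x16  N=1 Z=0
after  4: r0=0x96 r1=0x99 r2=0xfd r3=0x3a r4=0x16  N=0 Z=0
-- IRQ taken; context saved, return-PC = 5 --

K = 4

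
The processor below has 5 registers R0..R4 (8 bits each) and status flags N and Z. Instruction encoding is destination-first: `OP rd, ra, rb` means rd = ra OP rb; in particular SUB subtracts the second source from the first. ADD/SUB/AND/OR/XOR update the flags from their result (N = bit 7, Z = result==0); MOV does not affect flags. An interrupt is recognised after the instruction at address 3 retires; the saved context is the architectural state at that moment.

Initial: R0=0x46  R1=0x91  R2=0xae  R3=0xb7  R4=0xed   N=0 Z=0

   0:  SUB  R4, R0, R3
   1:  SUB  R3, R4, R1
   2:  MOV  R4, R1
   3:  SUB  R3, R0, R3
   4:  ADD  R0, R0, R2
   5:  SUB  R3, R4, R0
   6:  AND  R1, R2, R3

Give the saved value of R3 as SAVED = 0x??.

SAVED = 0x48

after  0: R0=0x46 R1=0x91 R2=0xae R3=0xb7 R4=0x8f  N=1 Z=0
after  1: R0=0x46 R1=0x91 R2=0xae R3=0xfe R4=0x8f  N=1 Z=0
after  2: R0=0x46 R1=0x91 R2=0xae R3=0xfe R4=0x91  N=1 Z=0
after  3: R0=0x46 R1=0x91 R2=0xae R3=0x48 R4=0x91  N=0 Z=0
-- IRQ taken; context saved, return-PC = 4 --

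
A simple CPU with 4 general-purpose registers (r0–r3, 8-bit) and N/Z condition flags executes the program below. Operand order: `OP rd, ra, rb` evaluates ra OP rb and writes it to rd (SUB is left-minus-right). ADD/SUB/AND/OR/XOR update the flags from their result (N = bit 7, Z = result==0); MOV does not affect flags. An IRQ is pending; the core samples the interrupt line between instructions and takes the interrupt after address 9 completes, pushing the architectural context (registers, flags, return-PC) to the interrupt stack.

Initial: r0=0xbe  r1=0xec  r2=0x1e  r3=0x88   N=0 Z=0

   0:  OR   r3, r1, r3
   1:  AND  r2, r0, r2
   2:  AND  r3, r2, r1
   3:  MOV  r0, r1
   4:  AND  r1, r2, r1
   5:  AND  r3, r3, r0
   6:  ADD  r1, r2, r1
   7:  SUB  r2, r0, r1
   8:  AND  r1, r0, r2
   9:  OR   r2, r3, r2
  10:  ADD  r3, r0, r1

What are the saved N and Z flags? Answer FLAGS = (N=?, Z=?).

FLAGS = (N=1, Z=0)

after  0: r0=0xbe r1=0xec r2=0x1e r3=0xec  N=1 Z=0
after  1: r0=0xbe r1=0xec r2=0x1e r3=0xec  N=0 Z=0
after  2: r0=0xbe r1=0xec r2=0x1e r3=0x0c  N=0 Z=0
after  3: r0=0xec r1=0xec r2=0x1e r3=0x0c  N=0 Z=0
after  4: r0=0xec r1=0x0c r2=0x1e r3=0x0c  N=0 Z=0
after  5: r0=0xec r1=0x0c r2=0x1e r3=0x0c  N=0 Z=0
after  6: r0=0xec r1=0x2a r2=0x1e r3=0x0c  N=0 Z=0
after  7: r0=0xec r1=0x2a r2=0xc2 r3=0x0c  N=1 Z=0
after  8: r0=0xec r1=0xc0 r2=0xc2 r3=0x0c  N=1 Z=0
after  9: r0=0xec r1=0xc0 r2=0xce r3=0x0c  N=1 Z=0
-- IRQ taken; context saved, return-PC = 10 --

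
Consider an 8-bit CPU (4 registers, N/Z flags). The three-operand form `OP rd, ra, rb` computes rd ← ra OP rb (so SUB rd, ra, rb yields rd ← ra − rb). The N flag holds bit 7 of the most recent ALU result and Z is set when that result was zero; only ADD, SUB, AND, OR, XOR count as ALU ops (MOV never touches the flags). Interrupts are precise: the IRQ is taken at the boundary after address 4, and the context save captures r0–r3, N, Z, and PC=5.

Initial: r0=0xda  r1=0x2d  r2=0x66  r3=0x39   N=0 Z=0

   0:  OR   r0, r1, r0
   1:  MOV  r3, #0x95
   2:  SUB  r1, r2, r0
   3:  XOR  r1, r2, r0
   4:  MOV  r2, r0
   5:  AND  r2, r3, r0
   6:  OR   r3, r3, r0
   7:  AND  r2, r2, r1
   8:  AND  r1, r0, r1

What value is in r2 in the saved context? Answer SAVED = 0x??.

after  0: r0=0xff r1=0x2d r2=0x66 r3=0x39  N=1 Z=0
after  1: r0=0xff r1=0x2d r2=0x66 r3=0x95  N=1 Z=0
after  2: r0=0xff r1=0x67 r2=0x66 r3=0x95  N=0 Z=0
after  3: r0=0xff r1=0x99 r2=0x66 r3=0x95  N=1 Z=0
after  4: r0=0xff r1=0x99 r2=0xff r3=0x95  N=1 Z=0
-- IRQ taken; context saved, return-PC = 5 --

SAVED = 0xff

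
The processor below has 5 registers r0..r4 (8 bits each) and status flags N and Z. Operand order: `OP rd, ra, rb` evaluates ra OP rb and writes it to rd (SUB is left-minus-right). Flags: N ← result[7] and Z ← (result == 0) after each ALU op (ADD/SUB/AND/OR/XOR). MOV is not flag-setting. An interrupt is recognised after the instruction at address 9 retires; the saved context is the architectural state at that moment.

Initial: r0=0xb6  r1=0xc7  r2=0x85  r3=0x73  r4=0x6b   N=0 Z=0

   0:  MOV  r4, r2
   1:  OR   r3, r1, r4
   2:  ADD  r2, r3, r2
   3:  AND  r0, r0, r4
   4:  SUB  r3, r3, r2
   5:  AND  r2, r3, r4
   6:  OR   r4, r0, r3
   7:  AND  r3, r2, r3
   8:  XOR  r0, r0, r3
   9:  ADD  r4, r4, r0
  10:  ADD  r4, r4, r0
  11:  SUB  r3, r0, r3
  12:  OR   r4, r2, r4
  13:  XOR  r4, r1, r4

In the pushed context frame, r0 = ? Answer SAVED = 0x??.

SAVED = 0x85

after  0: r0=0xb6 r1=0xc7 r2=0x85 r3=0x73 r4=0x85  N=0 Z=0
after  1: r0=0xb6 r1=0xc7 r2=0x85 r3=0xc7 r4=0x85  N=1 Z=0
after  2: r0=0xb6 r1=0xc7 r2=0x4c r3=0xc7 r4=0x85  N=0 Z=0
after  3: r0=0x84 r1=0xc7 r2=0x4c r3=0xc7 r4=0x85  N=1 Z=0
after  4: r0=0x84 r1=0xc7 r2=0x4c r3=0x7b r4=0x85  N=0 Z=0
after  5: r0=0x84 r1=0xc7 r2=0x01 r3=0x7b r4=0x85  N=0 Z=0
after  6: r0=0x84 r1=0xc7 r2=0x01 r3=0x7b r4=0xff  N=1 Z=0
after  7: r0=0x84 r1=0xc7 r2=0x01 r3=0x01 r4=0xff  N=0 Z=0
after  8: r0=0x85 r1=0xc7 r2=0x01 r3=0x01 r4=0xff  N=1 Z=0
after  9: r0=0x85 r1=0xc7 r2=0x01 r3=0x01 r4=0x84  N=1 Z=0
-- IRQ taken; context saved, return-PC = 10 --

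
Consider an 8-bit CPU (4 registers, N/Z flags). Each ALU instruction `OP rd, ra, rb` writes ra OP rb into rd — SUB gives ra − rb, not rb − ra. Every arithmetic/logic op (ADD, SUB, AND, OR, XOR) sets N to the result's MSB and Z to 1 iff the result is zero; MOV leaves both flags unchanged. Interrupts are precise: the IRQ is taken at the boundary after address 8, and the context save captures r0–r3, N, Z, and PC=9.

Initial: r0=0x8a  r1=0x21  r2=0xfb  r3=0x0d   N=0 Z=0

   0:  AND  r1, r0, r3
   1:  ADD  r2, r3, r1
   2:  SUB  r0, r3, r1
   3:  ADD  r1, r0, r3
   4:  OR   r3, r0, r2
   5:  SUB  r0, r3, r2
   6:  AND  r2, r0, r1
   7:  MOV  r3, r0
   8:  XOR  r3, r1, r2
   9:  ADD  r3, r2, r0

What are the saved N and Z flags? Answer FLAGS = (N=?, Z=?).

after  0: r0=0x8a r1=0x08 r2=0xfb r3=0x0d  N=0 Z=0
after  1: r0=0x8a r1=0x08 r2=0x15 r3=0x0d  N=0 Z=0
after  2: r0=0x05 r1=0x08 r2=0x15 r3=0x0d  N=0 Z=0
after  3: r0=0x05 r1=0x12 r2=0x15 r3=0x0d  N=0 Z=0
after  4: r0=0x05 r1=0x12 r2=0x15 r3=0x15  N=0 Z=0
after  5: r0=0x00 r1=0x12 r2=0x15 r3=0x15  N=0 Z=1
after  6: r0=0x00 r1=0x12 r2=0x00 r3=0x15  N=0 Z=1
after  7: r0=0x00 r1=0x12 r2=0x00 r3=0x00  N=0 Z=1
after  8: r0=0x00 r1=0x12 r2=0x00 r3=0x12  N=0 Z=0
-- IRQ taken; context saved, return-PC = 9 --

FLAGS = (N=0, Z=0)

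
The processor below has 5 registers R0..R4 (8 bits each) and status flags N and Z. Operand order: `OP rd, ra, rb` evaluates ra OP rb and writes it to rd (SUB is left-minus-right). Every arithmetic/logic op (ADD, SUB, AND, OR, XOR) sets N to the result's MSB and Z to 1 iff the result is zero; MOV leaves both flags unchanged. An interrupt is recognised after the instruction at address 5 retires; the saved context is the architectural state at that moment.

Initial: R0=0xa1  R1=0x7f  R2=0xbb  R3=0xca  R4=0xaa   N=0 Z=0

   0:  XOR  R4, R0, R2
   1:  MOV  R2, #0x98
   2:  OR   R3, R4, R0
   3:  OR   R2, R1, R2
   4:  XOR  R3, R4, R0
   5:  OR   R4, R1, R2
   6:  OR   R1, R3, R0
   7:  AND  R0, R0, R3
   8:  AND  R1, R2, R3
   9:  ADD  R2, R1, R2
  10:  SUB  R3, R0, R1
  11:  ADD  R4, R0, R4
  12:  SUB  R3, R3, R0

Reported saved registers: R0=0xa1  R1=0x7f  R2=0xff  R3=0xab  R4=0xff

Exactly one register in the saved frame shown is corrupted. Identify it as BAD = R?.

BAD = R3

after  0: R0=0xa1 R1=0x7f R2=0xbb R3=0xca R4=0x1a  N=0 Z=0
after  1: R0=0xa1 R1=0x7f R2=0x98 R3=0xca R4=0x1a  N=0 Z=0
after  2: R0=0xa1 R1=0x7f R2=0x98 R3=0xbb R4=0x1a  N=1 Z=0
after  3: R0=0xa1 R1=0x7f R2=0xff R3=0xbb R4=0x1a  N=1 Z=0
after  4: R0=0xa1 R1=0x7f R2=0xff R3=0xbb R4=0x1a  N=1 Z=0
after  5: R0=0xa1 R1=0x7f R2=0xff R3=0xbb R4=0xff  N=1 Z=0
-- IRQ taken; context saved, return-PC = 6 --
mismatch: R3: reported 0xab vs actual 0xbb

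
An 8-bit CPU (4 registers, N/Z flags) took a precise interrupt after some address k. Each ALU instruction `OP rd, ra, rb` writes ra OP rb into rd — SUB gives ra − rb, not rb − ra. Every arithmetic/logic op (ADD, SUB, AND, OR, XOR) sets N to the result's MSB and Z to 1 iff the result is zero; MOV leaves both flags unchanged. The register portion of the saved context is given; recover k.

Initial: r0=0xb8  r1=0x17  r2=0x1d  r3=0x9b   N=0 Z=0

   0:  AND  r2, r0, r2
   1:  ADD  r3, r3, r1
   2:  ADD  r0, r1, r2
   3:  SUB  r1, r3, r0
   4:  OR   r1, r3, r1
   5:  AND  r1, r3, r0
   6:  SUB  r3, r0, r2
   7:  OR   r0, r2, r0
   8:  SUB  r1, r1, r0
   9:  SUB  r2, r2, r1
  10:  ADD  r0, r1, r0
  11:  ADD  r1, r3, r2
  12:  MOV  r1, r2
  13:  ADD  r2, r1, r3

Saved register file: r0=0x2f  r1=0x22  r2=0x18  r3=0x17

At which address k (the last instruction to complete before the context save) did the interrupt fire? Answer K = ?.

after  0: r0=0xb8 r1=0x17 r2=0x18 r3=0x9b  N=0 Z=0
after  1: r0=0xb8 r1=0x17 r2=0x18 r3=0xb2  N=1 Z=0
after  2: r0=0x2f r1=0x17 r2=0x18 r3=0xb2  N=0 Z=0
after  3: r0=0x2f r1=0x83 r2=0x18 r3=0xb2  N=1 Z=0
after  4: r0=0x2f r1=0xb3 r2=0x18 r3=0xb2  N=1 Z=0
after  5: r0=0x2f r1=0x22 r2=0x18 r3=0xb2  N=0 Z=0
after  6: r0=0x2f r1=0x22 r2=0x18 r3=0x17  N=0 Z=0
-- IRQ taken; context saved, return-PC = 7 --

K = 6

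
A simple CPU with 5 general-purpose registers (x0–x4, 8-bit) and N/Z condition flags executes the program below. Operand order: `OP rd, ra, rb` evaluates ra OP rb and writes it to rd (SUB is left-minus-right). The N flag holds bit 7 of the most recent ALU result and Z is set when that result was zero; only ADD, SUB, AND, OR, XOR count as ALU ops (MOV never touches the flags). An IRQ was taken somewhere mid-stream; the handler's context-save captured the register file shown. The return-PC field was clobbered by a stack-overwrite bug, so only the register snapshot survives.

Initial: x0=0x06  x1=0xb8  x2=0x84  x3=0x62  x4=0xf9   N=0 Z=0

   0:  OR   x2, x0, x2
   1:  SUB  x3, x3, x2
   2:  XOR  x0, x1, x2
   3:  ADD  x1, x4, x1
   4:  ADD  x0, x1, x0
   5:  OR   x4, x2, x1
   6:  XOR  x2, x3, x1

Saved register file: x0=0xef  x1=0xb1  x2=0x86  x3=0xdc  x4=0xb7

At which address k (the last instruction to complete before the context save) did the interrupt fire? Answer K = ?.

after  0: x0=0x06 x1=0xb8 x2=0x86 x3=0x62 x4=0xf9  N=1 Z=0
after  1: x0=0x06 x1=0xb8 x2=0x86 x3=0xdc x4=0xf9  N=1 Z=0
after  2: x0=0x3e x1=0xb8 x2=0x86 x3=0xdc x4=0xf9  N=0 Z=0
after  3: x0=0x3e x1=0xb1 x2=0x86 x3=0xdc x4=0xf9  N=1 Z=0
after  4: x0=0xef x1=0xb1 x2=0x86 x3=0xdc x4=0xf9  N=1 Z=0
after  5: x0=0xef x1=0xb1 x2=0x86 x3=0xdc x4=0xb7  N=1 Z=0
-- IRQ taken; context saved, return-PC = 6 --

K = 5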